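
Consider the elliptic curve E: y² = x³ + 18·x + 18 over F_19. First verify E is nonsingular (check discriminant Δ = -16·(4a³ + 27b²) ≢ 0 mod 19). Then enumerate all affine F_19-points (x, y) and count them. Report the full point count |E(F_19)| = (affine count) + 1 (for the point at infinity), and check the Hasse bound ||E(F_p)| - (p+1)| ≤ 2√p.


Affine points = {(2, 9), (2, 10), (3, 2), (3, 17), (5, 9), (5, 10), (6, 0), (8, 3), (8, 16), (9, 4), (9, 15), (10, 1), (10, 18), (12, 9), (12, 10), (13, 6), (13, 13)}; affine count = 17; |E(F_19)| = 18.

Discriminant check: Δ ∝ 4a³ + 27b² = 4·18³ + 27·18² = 4·5832 + 27·324 ≡ 4 (mod 19). Nonzero ⇒ E is nonsingular.
For each x ∈ F_19, compute rhs = x³ + 18·x + 18 mod 19, then count y ∈ F_19 with y² ≡ rhs.
  x = 0: rhs = 18, matching y values: none (0 points).
  x = 1: rhs = 18, matching y values: none (0 points).
  x = 2: rhs = 5, matching y values: 9, 10 (2 points).
  x = 3: rhs = 4, matching y values: 2, 17 (2 points).
  x = 4: rhs = 2, matching y values: none (0 points).
  x = 5: rhs = 5, matching y values: 9, 10 (2 points).
  x = 6: rhs = 0, matching y values: 0 (1 points).
  x = 7: rhs = 12, matching y values: none (0 points).
  x = 8: rhs = 9, matching y values: 3, 16 (2 points).
  x = 9: rhs = 16, matching y values: 4, 15 (2 points).
  x = 10: rhs = 1, matching y values: 1, 18 (2 points).
  x = 11: rhs = 8, matching y values: none (0 points).
  x = 12: rhs = 5, matching y values: 9, 10 (2 points).
  x = 13: rhs = 17, matching y values: 6, 13 (2 points).
  x = 14: rhs = 12, matching y values: none (0 points).
  x = 15: rhs = 15, matching y values: none (0 points).
  x = 16: rhs = 13, matching y values: none (0 points).
  x = 17: rhs = 12, matching y values: none (0 points).
  x = 18: rhs = 18, matching y values: none (0 points).
Total affine count: 17.
Full point count |E(F_19)| = 17 + 1 = 18.
Hasse bound: |18 − (19+1)| = |-2| = 2 ≤ 2√19 ≈ 8.7178 ✓.


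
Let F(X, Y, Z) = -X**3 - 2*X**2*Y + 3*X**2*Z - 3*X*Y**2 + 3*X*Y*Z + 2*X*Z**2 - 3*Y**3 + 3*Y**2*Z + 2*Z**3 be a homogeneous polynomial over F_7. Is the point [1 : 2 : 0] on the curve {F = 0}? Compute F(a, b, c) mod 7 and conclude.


F(1,2,0) ≡ 1 (mod 7); P is NOT on the curve.

Evaluate F(1, 2, 0) term-by-term (mod 7).
  -X**3 ↦ -1·1·1·1 = -1
  -2*X**2*Y ↦ -2·1·2·1 = -4
  3*X**2*Z ↦ 3·1·1·0 = 0
  -3*X*Y**2 ↦ -3·1·4·1 = -12
  3*X*Y*Z ↦ 3·1·2·0 = 0
  2*X*Z**2 ↦ 2·1·1·0 = 0
  -3*Y**3 ↦ -3·1·8·1 = -24
  3*Y**2*Z ↦ 3·1·4·0 = 0
  2*Z**3 ↦ 2·1·1·0 = 0
Sum: F(1, 2, 0) = (-1) + (-4) + (0) + (-12) + (0) + (0) + (-24) + (0) + (0) = -41.
Reducing mod 7: -41 ≡ 1 (mod 7).
Since F(a, b, c) ≡ 1 ≠ 0 (mod 7), P does NOT lie on the curve.


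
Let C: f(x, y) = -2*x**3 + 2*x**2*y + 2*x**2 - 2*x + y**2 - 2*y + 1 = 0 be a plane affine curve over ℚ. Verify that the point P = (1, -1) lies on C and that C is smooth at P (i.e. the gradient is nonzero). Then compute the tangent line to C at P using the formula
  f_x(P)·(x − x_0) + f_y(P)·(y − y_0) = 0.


Tangent line at P: -8*x - 2*y + 6 = 0.

Step 1: f(1, -1) = 0, so P lies on C.
Step 2: partial derivatives
  f_x(x, y) = -6*x**2 + 4*x*y + 4*x - 2, f_y(x, y) = 2*x**2 + 2*y - 2.
  f_x(P) = -8, f_y(P) = -2 (gradient nonzero, so P is smooth).
Step 3: tangent line at P: -8·(x − 1) + -2·(y − -1) = 0.
Expanding: -8*x - 2*y + 6 = 0.


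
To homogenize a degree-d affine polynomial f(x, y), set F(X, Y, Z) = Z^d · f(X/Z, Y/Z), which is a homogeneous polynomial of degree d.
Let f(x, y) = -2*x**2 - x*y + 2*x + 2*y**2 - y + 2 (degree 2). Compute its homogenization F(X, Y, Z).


F(X, Y, Z) = -2*X**2 - X*Y + 2*X*Z + 2*Y**2 - Y*Z + 2*Z**2

deg(f) = 2.
Substitute x = X/Z, y = Y/Z into f, then multiply by Z^2.
  monomial -2·x^2·y^0 ↦ -2·X^2·Y^0·Z^0.
  monomial -1·x^1·y^1 ↦ -1·X^1·Y^1·Z^0.
  monomial 2·x^1·y^0 ↦ 2·X^1·Y^0·Z^1.
  monomial 2·x^0·y^2 ↦ 2·X^0·Y^2·Z^0.
  monomial -1·x^0·y^1 ↦ -1·X^0·Y^1·Z^1.
  monomial 2·x^0·y^0 ↦ 2·X^0·Y^0·Z^2.
Collecting: F(X, Y, Z) = -2*X**2 - X*Y + 2*X*Z + 2*Y**2 - Y*Z + 2*Z**2.


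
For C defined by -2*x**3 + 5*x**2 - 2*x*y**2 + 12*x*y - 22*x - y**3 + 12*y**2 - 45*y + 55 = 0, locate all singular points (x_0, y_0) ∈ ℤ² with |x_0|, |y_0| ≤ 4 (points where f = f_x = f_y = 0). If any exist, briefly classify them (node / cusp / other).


Singular points: {(1, 3)}; classification: node.

Compute partial derivatives:
  f_x = -6*x**2 + 10*x - 2*y**2 + 12*y - 22.
  f_y = -4*x*y + 12*x - 3*y**2 + 24*y - 45.
Scan x_0 ∈ {−4, ..., 4}. For each x_0, f_y(x_0, y) is a polynomial in y; find its integer roots y ∈ {−4, ..., 4}, then test f_x and f at those candidates.
  x = -4: f_y(-4, y) = -3*y**2 + 40*y - 93; vanishes at y ∈ {3}. (-4, 3): f_x = -140 ≠ 0.
  x = -3: f_y(-3, y) = -3*y**2 + 36*y - 81; vanishes at y ∈ {3}. (-3, 3): f_x = -88 ≠ 0.
  x = -2: f_y(-2, y) = -3*y**2 + 32*y - 69; vanishes at y ∈ {3}. (-2, 3): f_x = -48 ≠ 0.
  x = -1: f_y(-1, y) = -3*y**2 + 28*y - 57; vanishes at y ∈ {3}. (-1, 3): f_x = -20 ≠ 0.
  x = 0: f_y(0, y) = -3*y**2 + 24*y - 45; vanishes at y ∈ {3}. (0, 3): f_x = -4 ≠ 0.
  x = 1: f_y(1, y) = -3*y**2 + 20*y - 33; vanishes at y ∈ {3}. (1, 3): f_x = 0, f = 0 — SINGULAR.
  x = 2: f_y(2, y) = -3*y**2 + 16*y - 21; vanishes at y ∈ {3}. (2, 3): f_x = -8 ≠ 0.
  x = 3: f_y(3, y) = -3*y**2 + 12*y - 9; vanishes at y ∈ {1, 3}. (3, 1): f_x = -36 ≠ 0; (3, 3): f_x = -28 ≠ 0.
  x = 4: f_y(4, y) = -3*y**2 + 8*y + 3; vanishes at y ∈ {3}. (4, 3): f_x = -60 ≠ 0.
Only singular point on the grid: (1, 3).
Classify: substitute x = 1 + u, y = 3 + v and expand: f = -2*u**3 - u**2 - 2*u*v**2 - v**3 + v**2.
No constant or linear terms (consistent with a singular point). Quadratic part: -u**2 + v**2. Cubic part: -2*u**3 - 2*u*v**2 - v**3.
The quadratic part v**2 - u**2 = (v − u)(v + u) splits into two distinct linear factors, so there are two distinct tangent lines y − 3 = ±(x − 1) — this is a node (ordinary double point).
Classification: node.


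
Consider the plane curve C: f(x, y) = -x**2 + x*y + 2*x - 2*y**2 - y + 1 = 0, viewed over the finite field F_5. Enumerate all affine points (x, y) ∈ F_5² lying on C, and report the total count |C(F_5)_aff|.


Affine F_5-points: {(0, 3), (0, 4), (1, 1), (1, 4), (2, 1), (2, 2)}; count = 6.

For each of the 25 pairs (x, y) ∈ F_5², evaluate f(x, y) mod 5. Record the zeros.
  x = 0: [0↦1, 1↦3, 2↦1, 3↦0, 4↦0]  zeros at y ∈ {3, 4}
  x = 1: [0↦2, 1↦0, 2↦4, 3↦4, 4↦0]  zeros at y ∈ {1, 4}
  x = 2: [0↦1, 1↦0, 2↦0, 3↦1, 4↦3]  zeros at y ∈ {1, 2}
  x = 3: [0↦3, 1↦3, 2↦4, 3↦1, 4↦4]  zeros at y ∈ ∅
  x = 4: [0↦3, 1↦4, 2↦1, 3↦4, 4↦3]  zeros at y ∈ ∅
Collecting zeros: affine points = {(0, 3), (0, 4), (1, 1), (1, 4), (2, 1), (2, 2)}.
Total count |C(F_5)_aff| = 6.


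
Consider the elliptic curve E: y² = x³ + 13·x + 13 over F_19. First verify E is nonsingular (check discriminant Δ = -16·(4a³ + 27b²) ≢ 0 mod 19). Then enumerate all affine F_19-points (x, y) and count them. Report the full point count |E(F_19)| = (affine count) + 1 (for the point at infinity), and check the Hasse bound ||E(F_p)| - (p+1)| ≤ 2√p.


Affine points = {(2, 3), (2, 16), (9, 2), (9, 17), (11, 9), (11, 10), (12, 4), (12, 15), (13, 2), (13, 17), (15, 7), (15, 12), (16, 2), (16, 17), (17, 6), (17, 13)}; affine count = 16; |E(F_19)| = 17.

Discriminant check: Δ ∝ 4a³ + 27b² = 4·13³ + 27·13² = 4·2197 + 27·169 ≡ 13 (mod 19). Nonzero ⇒ E is nonsingular.
For each x ∈ F_19, compute rhs = x³ + 13·x + 13 mod 19, then count y ∈ F_19 with y² ≡ rhs.
  x = 0: rhs = 13, matching y values: none (0 points).
  x = 1: rhs = 8, matching y values: none (0 points).
  x = 2: rhs = 9, matching y values: 3, 16 (2 points).
  x = 3: rhs = 3, matching y values: none (0 points).
  x = 4: rhs = 15, matching y values: none (0 points).
  x = 5: rhs = 13, matching y values: none (0 points).
  x = 6: rhs = 3, matching y values: none (0 points).
  x = 7: rhs = 10, matching y values: none (0 points).
  x = 8: rhs = 2, matching y values: none (0 points).
  x = 9: rhs = 4, matching y values: 2, 17 (2 points).
  x = 10: rhs = 3, matching y values: none (0 points).
  x = 11: rhs = 5, matching y values: 9, 10 (2 points).
  x = 12: rhs = 16, matching y values: 4, 15 (2 points).
  x = 13: rhs = 4, matching y values: 2, 17 (2 points).
  x = 14: rhs = 13, matching y values: none (0 points).
  x = 15: rhs = 11, matching y values: 7, 12 (2 points).
  x = 16: rhs = 4, matching y values: 2, 17 (2 points).
  x = 17: rhs = 17, matching y values: 6, 13 (2 points).
  x = 18: rhs = 18, matching y values: none (0 points).
Total affine count: 16.
Full point count |E(F_19)| = 16 + 1 = 17.
Hasse bound: |17 − (19+1)| = |-3| = 3 ≤ 2√19 ≈ 8.7178 ✓.


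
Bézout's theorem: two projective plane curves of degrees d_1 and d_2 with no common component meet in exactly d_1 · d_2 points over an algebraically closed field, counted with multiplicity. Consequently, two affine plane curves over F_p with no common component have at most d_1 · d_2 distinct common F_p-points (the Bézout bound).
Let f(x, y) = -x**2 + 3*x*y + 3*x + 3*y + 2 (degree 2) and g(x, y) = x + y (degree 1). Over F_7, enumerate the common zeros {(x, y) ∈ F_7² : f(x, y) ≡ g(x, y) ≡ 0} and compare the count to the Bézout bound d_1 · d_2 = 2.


Common zeros: {(2, 5), (5, 2)}; count = 2; Bézout bound = 2.

deg(f) = 2, deg(g) = 1, so Bézout bound = 2.
Scan x ∈ F_7. For each x, list the y ∈ F_7 with f(x, y) ≡ 0 and those with g(x, y) ≡ 0 (mod 7); the common zeros in that column are the intersection.
  x = 0: f ≡ 0 at y ∈ {4}; g ≡ 0 at y ∈ {0}; common: ∅.
  x = 1: f ≡ 0 at y ∈ {4}; g ≡ 0 at y ∈ {6}; common: ∅.
  x = 2: f ≡ 0 at y ∈ {5}; g ≡ 0 at y ∈ {5}; common: {5}.
  x = 3: f ≡ 0 at y ∈ {1}; g ≡ 0 at y ∈ {4}; common: ∅.
  x = 4: f ≡ 0 at y ∈ {2}; g ≡ 0 at y ∈ {3}; common: ∅.
  x = 5: f ≡ 0 at y ∈ {2}; g ≡ 0 at y ∈ {2}; common: {2}.
  x = 6: f ≡ 0 at y ∈ ∅; g ≡ 0 at y ∈ {1}; common: ∅.
Collecting: common zeros = {(2, 5), (5, 2)}, so the count is 2.
Comparison with the Bézout bound: 2 ≤ 2 = deg(f)·deg(g), as expected for curves with no common component (the bound is attained).


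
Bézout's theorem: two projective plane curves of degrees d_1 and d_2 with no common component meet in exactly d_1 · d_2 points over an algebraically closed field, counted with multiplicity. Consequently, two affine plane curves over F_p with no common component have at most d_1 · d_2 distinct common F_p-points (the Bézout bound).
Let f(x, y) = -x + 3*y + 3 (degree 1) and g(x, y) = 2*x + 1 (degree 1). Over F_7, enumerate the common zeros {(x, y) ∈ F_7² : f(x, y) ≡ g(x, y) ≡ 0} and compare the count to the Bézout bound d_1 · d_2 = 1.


Common zeros: {(3, 0)}; count = 1; Bézout bound = 1.

deg(f) = 1, deg(g) = 1, so Bézout bound = 1.
Scan x ∈ F_7. For each x, list the y ∈ F_7 with f(x, y) ≡ 0 and those with g(x, y) ≡ 0 (mod 7); the common zeros in that column are the intersection.
  x = 0: f ≡ 0 at y ∈ {6}; g ≡ 0 at y ∈ ∅; common: ∅.
  x = 1: f ≡ 0 at y ∈ {4}; g ≡ 0 at y ∈ ∅; common: ∅.
  x = 2: f ≡ 0 at y ∈ {2}; g ≡ 0 at y ∈ ∅; common: ∅.
  x = 3: f ≡ 0 at y ∈ {0}; g ≡ 0 at y ∈ {0, 1, 2, 3, 4, 5, 6}; common: {0}.
  x = 4: f ≡ 0 at y ∈ {5}; g ≡ 0 at y ∈ ∅; common: ∅.
  x = 5: f ≡ 0 at y ∈ {3}; g ≡ 0 at y ∈ ∅; common: ∅.
  x = 6: f ≡ 0 at y ∈ {1}; g ≡ 0 at y ∈ ∅; common: ∅.
Collecting: common zeros = {(3, 0)}, so the count is 1.
Comparison with the Bézout bound: 1 ≤ 1 = deg(f)·deg(g), as expected for curves with no common component (the bound is attained).


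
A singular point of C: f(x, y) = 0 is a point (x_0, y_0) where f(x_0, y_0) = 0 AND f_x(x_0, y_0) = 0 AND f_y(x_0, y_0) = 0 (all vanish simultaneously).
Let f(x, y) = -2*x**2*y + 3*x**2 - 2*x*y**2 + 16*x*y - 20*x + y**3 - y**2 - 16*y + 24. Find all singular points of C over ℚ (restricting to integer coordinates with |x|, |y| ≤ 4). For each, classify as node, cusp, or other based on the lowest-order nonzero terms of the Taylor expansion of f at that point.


Singular points: {(2, 2)}; classification: node.

Compute partial derivatives:
  f_x = -4*x*y + 6*x - 2*y**2 + 16*y - 20.
  f_y = -2*x**2 - 4*x*y + 16*x + 3*y**2 - 2*y - 16.
Scan x_0 ∈ {−4, ..., 4}. For each x_0, f_y(x_0, y) is a polynomial in y; find its integer roots y ∈ {−4, ..., 4}, then test f_x and f at those candidates.
  x = -4: f_y(-4, y) = 3*y**2 + 14*y - 112; no integer root y with |y| ≤ 4.
  x = -3: f_y(-3, y) = 3*y**2 + 10*y - 82; no integer root y with |y| ≤ 4.
  x = -2: f_y(-2, y) = 3*y**2 + 6*y - 56; no integer root y with |y| ≤ 4.
  x = -1: f_y(-1, y) = 3*y**2 + 2*y - 34; no integer root y with |y| ≤ 4.
  x = 0: f_y(0, y) = 3*y**2 - 2*y - 16; vanishes at y ∈ {-2}. (0, -2): f_x = -60 ≠ 0.
  x = 1: f_y(1, y) = 3*y**2 - 6*y - 2; no integer root y with |y| ≤ 4.
  x = 2: f_y(2, y) = 3*y**2 - 10*y + 8; vanishes at y ∈ {2}. (2, 2): f_x = 0, f = 0 — SINGULAR.
  x = 3: f_y(3, y) = 3*y**2 - 14*y + 14; no integer root y with |y| ≤ 4.
  x = 4: f_y(4, y) = 3*y**2 - 18*y + 16; no integer root y with |y| ≤ 4.
Only singular point on the grid: (2, 2).
Classify: substitute x = 2 + u, y = 2 + v and expand: f = -2*u**2*v - u**2 - 2*u*v**2 + v**3 + v**2.
No constant or linear terms (consistent with a singular point). Quadratic part: -u**2 + v**2. Cubic part: -2*u**2*v - 2*u*v**2 + v**3.
The quadratic part v**2 - u**2 = (v − u)(v + u) splits into two distinct linear factors, so there are two distinct tangent lines y − 2 = ±(x − 2) — this is a node (ordinary double point).
Classification: node.


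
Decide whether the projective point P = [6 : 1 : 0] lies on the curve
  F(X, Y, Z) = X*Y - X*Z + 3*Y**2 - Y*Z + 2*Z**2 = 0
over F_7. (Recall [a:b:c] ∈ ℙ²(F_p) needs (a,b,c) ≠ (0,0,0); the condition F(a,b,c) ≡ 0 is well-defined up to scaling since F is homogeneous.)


F(6,1,0) ≡ 2 (mod 7); P is NOT on the curve.

Evaluate F(6, 1, 0) term-by-term (mod 7).
  X*Y ↦ 1·6·1·1 = 6
  -X*Z ↦ -1·6·1·0 = 0
  3*Y**2 ↦ 3·1·1·1 = 3
  -Y*Z ↦ -1·1·1·0 = 0
  2*Z**2 ↦ 2·1·1·0 = 0
Sum: F(6, 1, 0) = (6) + (0) + (3) + (0) + (0) = 9.
Reducing mod 7: 9 ≡ 2 (mod 7).
Since F(a, b, c) ≡ 2 ≠ 0 (mod 7), P does NOT lie on the curve.


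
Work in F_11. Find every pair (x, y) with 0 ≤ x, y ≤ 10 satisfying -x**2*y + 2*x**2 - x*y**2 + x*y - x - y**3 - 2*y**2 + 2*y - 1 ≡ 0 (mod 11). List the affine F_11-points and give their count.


Affine F_11-points: {(1, 0), (2, 1), (2, 5), (3, 2), (5, 0), (8, 6), (9, 6), (10, 1)}; count = 8.

For each of the 121 pairs (x, y) ∈ F_11², evaluate f(x, y) mod 11. Record the zeros.
  x = 0: [0↦10, 1↦9, 2↦9, 3↦4, 4↦10, 5↦10, 6↦9, 7↦1, 8↦2, 9↦6, 10↦7]  zeros at y ∈ ∅
  x = 1: [0↦0, 1↦9, 2↦6, 3↦7, 4↦6, 5↦8, 6↦7, 7↦8, 8↦5, 9↦3, 10↦7]  zeros at y ∈ {0}
  x = 2: [0↦5, 1↦0, 2↦3, 3↦8, 4↦9, 5↦0, 6↦8, 7↦5, 8↦7, 9↦8, 10↦2]  zeros at y ∈ {1, 5}
  x = 3: [0↦3, 1↦4, 2↦0, 3↦7, 4↦8, 5↦8, 6↦1, 7↦3, 8↦8, 9↦10, 10↦3]  zeros at y ∈ {2}
  x = 4: [0↦5, 1↦10, 2↦8, 3↦4, 4↦3, 5↦10, 6↦8, 7↦2, 8↦8, 9↦9, 10↦10]  zeros at y ∈ ∅
  x = 5: [0↦0, 1↦7, 2↦5, 3↦10, 4↦5, 5↦6, 6↦7, 7↦2, 8↦7, 9↦5, 10↦1]  zeros at y ∈ {0}
  x = 6: [0↦10, 1↦6, 2↦2, 3↦3, 4↦3, 5↦7, 6↦9, 7↦3, 8↦5, 9↦9, 10↦9]  zeros at y ∈ ∅
  x = 7: [0↦2, 1↦7, 2↦10, 3↦5, 4↦8, 5↦2, 6↦3, 7↦5, 8↦2, 9↦10, 10↦1]  zeros at y ∈ ∅
  x = 8: [0↦9, 1↦10, 2↦7, 3↦5, 4↦9, 5↦2, 6↦0, 7↦8, 8↦9, 9↦8, 10↦10]  zeros at y ∈ {6}
  x = 9: [0↦9, 1↦4, 2↦4, 3↦3, 4↦6, 5↦7, 6↦0, 7↦1, 8↦4, 9↦3, 10↦3]  zeros at y ∈ {6}
  x = 10: [0↦2, 1↦0, 2↦1, 3↦10, 4↦10, 5↦6, 6↦3, 7↦6, 8↦9, 9↦6, 10↦2]  zeros at y ∈ {1}
Collecting zeros: affine points = {(1, 0), (2, 1), (2, 5), (3, 2), (5, 0), (8, 6), (9, 6), (10, 1)}.
Total count |C(F_11)_aff| = 8.


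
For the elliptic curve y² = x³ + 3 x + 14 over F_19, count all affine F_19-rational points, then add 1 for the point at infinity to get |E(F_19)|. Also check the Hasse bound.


Affine points = {(2, 3), (2, 16), (6, 1), (6, 18), (7, 6), (7, 13), (12, 7), (12, 12), (14, 8), (14, 11), (16, 4), (16, 15), (17, 0)}; affine count = 13; |E(F_19)| = 14.

Discriminant check: Δ ∝ 4a³ + 27b² = 4·3³ + 27·14² = 4·27 + 27·196 ≡ 4 (mod 19). Nonzero ⇒ E is nonsingular.
For each x ∈ F_19, compute rhs = x³ + 3·x + 14 mod 19, then count y ∈ F_19 with y² ≡ rhs.
  x = 0: rhs = 14, matching y values: none (0 points).
  x = 1: rhs = 18, matching y values: none (0 points).
  x = 2: rhs = 9, matching y values: 3, 16 (2 points).
  x = 3: rhs = 12, matching y values: none (0 points).
  x = 4: rhs = 14, matching y values: none (0 points).
  x = 5: rhs = 2, matching y values: none (0 points).
  x = 6: rhs = 1, matching y values: 1, 18 (2 points).
  x = 7: rhs = 17, matching y values: 6, 13 (2 points).
  x = 8: rhs = 18, matching y values: none (0 points).
  x = 9: rhs = 10, matching y values: none (0 points).
  x = 10: rhs = 18, matching y values: none (0 points).
  x = 11: rhs = 10, matching y values: none (0 points).
  x = 12: rhs = 11, matching y values: 7, 12 (2 points).
  x = 13: rhs = 8, matching y values: none (0 points).
  x = 14: rhs = 7, matching y values: 8, 11 (2 points).
  x = 15: rhs = 14, matching y values: none (0 points).
  x = 16: rhs = 16, matching y values: 4, 15 (2 points).
  x = 17: rhs = 0, matching y values: 0 (1 points).
  x = 18: rhs = 10, matching y values: none (0 points).
Total affine count: 13.
Full point count |E(F_19)| = 13 + 1 = 14.
Hasse bound: |14 − (19+1)| = |-6| = 6 ≤ 2√19 ≈ 8.7178 ✓.


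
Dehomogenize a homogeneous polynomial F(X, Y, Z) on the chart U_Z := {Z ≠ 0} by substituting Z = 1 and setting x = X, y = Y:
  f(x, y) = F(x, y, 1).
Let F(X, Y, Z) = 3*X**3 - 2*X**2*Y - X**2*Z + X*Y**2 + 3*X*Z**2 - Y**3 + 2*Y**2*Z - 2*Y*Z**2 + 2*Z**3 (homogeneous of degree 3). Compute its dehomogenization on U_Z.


f(x, y) = 3*x**3 - 2*x**2*y - x**2 + x*y**2 + 3*x - y**3 + 2*y**2 - 2*y + 2

On U_Z we set Z = 1. Each monomial c·X^i·Y^j·Z^k in F becomes c·x^i·y^j·1^k = c·x^i·y^j.
Substituting Z = 1: F(X, Y, 1) = 3*x**3 - 2*x**2*y - x**2 + x*y**2 + 3*x - y**3 + 2*y**2 - 2*y + 2.
Note: deg(f) ≤ deg(F) = 3; strict inequality happens when F is divisible by Z (lost terms).


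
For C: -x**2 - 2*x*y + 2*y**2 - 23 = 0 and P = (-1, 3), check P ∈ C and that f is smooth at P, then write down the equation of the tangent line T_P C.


Tangent line at P: -4*x + 14*y - 46 = 0.

Step 1: f(-1, 3) = 0, so P lies on C.
Step 2: partial derivatives
  f_x(x, y) = -2*x - 2*y, f_y(x, y) = -2*x + 4*y.
  f_x(P) = -4, f_y(P) = 14 (gradient nonzero, so P is smooth).
Step 3: tangent line at P: -4·(x − -1) + 14·(y − 3) = 0.
Expanding: -4*x + 14*y - 46 = 0.


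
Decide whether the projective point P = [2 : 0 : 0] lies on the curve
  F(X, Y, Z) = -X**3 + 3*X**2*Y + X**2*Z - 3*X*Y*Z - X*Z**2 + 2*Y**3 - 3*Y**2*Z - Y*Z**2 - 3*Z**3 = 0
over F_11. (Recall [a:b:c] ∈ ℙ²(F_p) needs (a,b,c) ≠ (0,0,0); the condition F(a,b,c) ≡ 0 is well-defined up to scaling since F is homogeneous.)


F(2,0,0) ≡ 3 (mod 11); P is NOT on the curve.

Evaluate F(2, 0, 0) term-by-term (mod 11).
  -X**3 ↦ -1·8·1·1 = -8
  3*X**2*Y ↦ 3·4·0·1 = 0
  X**2*Z ↦ 1·4·1·0 = 0
  -3*X*Y*Z ↦ -3·2·0·0 = 0
  -X*Z**2 ↦ -1·2·1·0 = 0
  2*Y**3 ↦ 2·1·0·1 = 0
  -3*Y**2*Z ↦ -3·1·0·0 = 0
  -Y*Z**2 ↦ -1·1·0·0 = 0
  -3*Z**3 ↦ -3·1·1·0 = 0
Sum: F(2, 0, 0) = (-8) + (0) + (0) + (0) + (0) + (0) + (0) + (0) + (0) = -8.
Reducing mod 11: -8 ≡ 3 (mod 11).
Since F(a, b, c) ≡ 3 ≠ 0 (mod 11), P does NOT lie on the curve.


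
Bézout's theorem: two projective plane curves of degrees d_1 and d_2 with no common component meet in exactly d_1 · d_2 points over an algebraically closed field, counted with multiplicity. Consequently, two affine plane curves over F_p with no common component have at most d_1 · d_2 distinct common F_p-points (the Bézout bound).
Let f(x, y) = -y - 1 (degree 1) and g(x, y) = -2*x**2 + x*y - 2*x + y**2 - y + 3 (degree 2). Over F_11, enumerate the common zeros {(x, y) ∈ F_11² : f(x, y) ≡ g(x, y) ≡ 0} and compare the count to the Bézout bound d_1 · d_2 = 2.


Common zeros: {(1, 10), (3, 10)}; count = 2; Bézout bound = 2.

deg(f) = 1, deg(g) = 2, so Bézout bound = 2.
Scan x ∈ F_11. For each x, list the y ∈ F_11 with f(x, y) ≡ 0 and those with g(x, y) ≡ 0 (mod 11); the common zeros in that column are the intersection.
  x = 0: f ≡ 0 at y ∈ {10}; g ≡ 0 at y ∈ {6}; common: ∅.
  x = 1: f ≡ 0 at y ∈ {10}; g ≡ 0 at y ∈ {1, 10}; common: {10}.
  x = 2: f ≡ 0 at y ∈ {10}; g ≡ 0 at y ∈ {4, 6}; common: ∅.
  x = 3: f ≡ 0 at y ∈ {10}; g ≡ 0 at y ∈ {10}; common: {10}.
  x = 4: f ≡ 0 at y ∈ {10}; g ≡ 0 at y ∈ {1, 7}; common: ∅.
  x = 5: f ≡ 0 at y ∈ {10}; g ≡ 0 at y ∈ ∅; common: ∅.
  x = 6: f ≡ 0 at y ∈ {10}; g ≡ 0 at y ∈ ∅; common: ∅.
  x = 7: f ≡ 0 at y ∈ {10}; g ≡ 0 at y ∈ ∅; common: ∅.
  x = 8: f ≡ 0 at y ∈ {10}; g ≡ 0 at y ∈ ∅; common: ∅.
  x = 9: f ≡ 0 at y ∈ {10}; g ≡ 0 at y ∈ ∅; common: ∅.
  x = 10: f ≡ 0 at y ∈ {10}; g ≡ 0 at y ∈ {4, 9}; common: ∅.
Collecting: common zeros = {(1, 10), (3, 10)}, so the count is 2.
Comparison with the Bézout bound: 2 ≤ 2 = deg(f)·deg(g), as expected for curves with no common component (the bound is attained).


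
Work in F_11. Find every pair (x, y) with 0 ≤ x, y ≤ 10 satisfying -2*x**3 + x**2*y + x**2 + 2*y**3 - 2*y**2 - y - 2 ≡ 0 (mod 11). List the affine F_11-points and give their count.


Affine F_11-points: {(0, 6), (1, 3), (2, 1), (2, 2), (2, 9), (3, 8), (4, 1), (4, 3), (4, 8), (6, 1), (7, 9), (8, 3), (9, 6), (9, 7), (9, 10)}; count = 15.

For each of the 121 pairs (x, y) ∈ F_11², evaluate f(x, y) mod 11. Record the zeros.
  x = 0: [0↦9, 1↦8, 2↦4, 3↦9, 4↦2, 5↦6, 6↦0, 7↦7, 8↦6, 9↦9, 10↦6]  zeros at y ∈ {6}
  x = 1: [0↦8, 1↦8, 2↦5, 3↦0, 4↦5, 5↦10, 6↦5, 7↦2, 8↦2, 9↦6, 10↦4]  zeros at y ∈ {3}
  x = 2: [0↦8, 1↦0, 2↦0, 3↦9, 4↦6, 5↦3, 6↦1, 7↦1, 8↦4, 9↦0, 10↦1]  zeros at y ∈ {1, 2, 9}
  x = 3: [0↦8, 1↦5, 2↦10, 3↦2, 4↦4, 5↦6, 6↦9, 7↦3, 8↦0, 9↦1, 10↦7]  zeros at y ∈ {8}
  x = 4: [0↦7, 1↦0, 2↦1, 3↦0, 4↦9, 5↦7, 6↦6, 7↦7, 8↦0, 9↦8, 10↦10]  zeros at y ∈ {1, 3, 8}
  x = 5: [0↦4, 1↦6, 2↦5, 3↦2, 4↦9, 5↦5, 6↦2, 7↦1, 8↦3, 9↦9, 10↦9]  zeros at y ∈ ∅
  x = 6: [0↦9, 1↦0, 2↦10, 3↦7, 4↦3, 5↦10, 6↦7, 7↦6, 8↦8, 9↦3, 10↦3]  zeros at y ∈ {1}
  x = 7: [0↦10, 1↦3, 2↦4, 3↦3, 4↦1, 5↦10, 6↦9, 7↦10, 8↦3, 9↦0, 10↦2]  zeros at y ∈ {9}
  x = 8: [0↦6, 1↦3, 2↦8, 3↦0, 4↦2, 5↦4, 6↦7, 7↦1, 8↦9, 9↦10, 10↦5]  zeros at y ∈ {3}
  x = 9: [0↦7, 1↦10, 2↦10, 3↦8, 4↦5, 5↦2, 6↦0, 7↦0, 8↦3, 9↦10, 10↦0]  zeros at y ∈ {6, 7, 10}
  x = 10: [0↦1, 1↦1, 2↦9, 3↦4, 4↦9, 5↦3, 6↦9, 7↦6, 8↦6, 9↦10, 10↦8]  zeros at y ∈ ∅
Collecting zeros: affine points = {(0, 6), (1, 3), (2, 1), (2, 2), (2, 9), (3, 8), (4, 1), (4, 3), (4, 8), (6, 1), (7, 9), (8, 3), (9, 6), (9, 7), (9, 10)}.
Total count |C(F_11)_aff| = 15.


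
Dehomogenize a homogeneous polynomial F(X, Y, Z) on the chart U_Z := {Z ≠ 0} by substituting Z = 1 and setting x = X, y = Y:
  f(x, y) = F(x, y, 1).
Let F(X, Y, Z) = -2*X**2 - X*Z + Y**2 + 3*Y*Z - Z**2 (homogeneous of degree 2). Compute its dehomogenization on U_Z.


f(x, y) = -2*x**2 - x + y**2 + 3*y - 1

On U_Z we set Z = 1. Each monomial c·X^i·Y^j·Z^k in F becomes c·x^i·y^j·1^k = c·x^i·y^j.
Substituting Z = 1: F(X, Y, 1) = -2*x**2 - x + y**2 + 3*y - 1.
Note: deg(f) ≤ deg(F) = 2; strict inequality happens when F is divisible by Z (lost terms).


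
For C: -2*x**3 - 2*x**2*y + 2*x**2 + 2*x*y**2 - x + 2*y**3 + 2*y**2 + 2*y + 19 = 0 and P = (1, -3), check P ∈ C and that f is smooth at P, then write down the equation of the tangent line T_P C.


Tangent line at P: 27*x + 30*y + 63 = 0.

Step 1: f(1, -3) = 0, so P lies on C.
Step 2: partial derivatives
  f_x(x, y) = -6*x**2 - 4*x*y + 4*x + 2*y**2 - 1, f_y(x, y) = -2*x**2 + 4*x*y + 6*y**2 + 4*y + 2.
  f_x(P) = 27, f_y(P) = 30 (gradient nonzero, so P is smooth).
Step 3: tangent line at P: 27·(x − 1) + 30·(y − -3) = 0.
Expanding: 27*x + 30*y + 63 = 0.


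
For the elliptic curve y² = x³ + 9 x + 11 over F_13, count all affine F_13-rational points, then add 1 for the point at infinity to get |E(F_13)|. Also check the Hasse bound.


Affine points = {(3, 0), (5, 5), (5, 8), (7, 1), (7, 12), (8, 6), (8, 7), (10, 3), (10, 10), (12, 1), (12, 12)}; affine count = 11; |E(F_13)| = 12.

Discriminant check: Δ ∝ 4a³ + 27b² = 4·9³ + 27·11² = 4·729 + 27·121 ≡ 8 (mod 13). Nonzero ⇒ E is nonsingular.
For each x ∈ F_13, compute rhs = x³ + 9·x + 11 mod 13, then count y ∈ F_13 with y² ≡ rhs.
  x = 0: rhs = 11, matching y values: none (0 points).
  x = 1: rhs = 8, matching y values: none (0 points).
  x = 2: rhs = 11, matching y values: none (0 points).
  x = 3: rhs = 0, matching y values: 0 (1 points).
  x = 4: rhs = 7, matching y values: none (0 points).
  x = 5: rhs = 12, matching y values: 5, 8 (2 points).
  x = 6: rhs = 8, matching y values: none (0 points).
  x = 7: rhs = 1, matching y values: 1, 12 (2 points).
  x = 8: rhs = 10, matching y values: 6, 7 (2 points).
  x = 9: rhs = 2, matching y values: none (0 points).
  x = 10: rhs = 9, matching y values: 3, 10 (2 points).
  x = 11: rhs = 11, matching y values: none (0 points).
  x = 12: rhs = 1, matching y values: 1, 12 (2 points).
Total affine count: 11.
Full point count |E(F_13)| = 11 + 1 = 12.
Hasse bound: |12 − (13+1)| = |-2| = 2 ≤ 2√13 ≈ 7.2111 ✓.


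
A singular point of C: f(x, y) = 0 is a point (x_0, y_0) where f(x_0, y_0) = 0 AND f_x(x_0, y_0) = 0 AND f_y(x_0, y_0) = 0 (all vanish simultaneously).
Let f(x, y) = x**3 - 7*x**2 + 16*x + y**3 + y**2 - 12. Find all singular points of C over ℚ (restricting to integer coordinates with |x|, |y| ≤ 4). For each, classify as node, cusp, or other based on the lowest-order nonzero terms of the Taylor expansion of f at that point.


Singular points: {(2, 0)}; classification: node.

Compute partial derivatives:
  f_x = 3*x**2 - 14*x + 16.
  f_y = 3*y**2 + 2*y.
Scan x_0 ∈ {−4, ..., 4}. For each x_0, f_y(x_0, y) is a polynomial in y; find its integer roots y ∈ {−4, ..., 4}, then test f_x and f at those candidates.
  x = -4: f_y(-4, y) = 3*y**2 + 2*y; vanishes at y ∈ {0}. (-4, 0): f_x = 120 ≠ 0.
  x = -3: f_y(-3, y) = 3*y**2 + 2*y; vanishes at y ∈ {0}. (-3, 0): f_x = 85 ≠ 0.
  x = -2: f_y(-2, y) = 3*y**2 + 2*y; vanishes at y ∈ {0}. (-2, 0): f_x = 56 ≠ 0.
  x = -1: f_y(-1, y) = 3*y**2 + 2*y; vanishes at y ∈ {0}. (-1, 0): f_x = 33 ≠ 0.
  x = 0: f_y(0, y) = 3*y**2 + 2*y; vanishes at y ∈ {0}. (0, 0): f_x = 16 ≠ 0.
  x = 1: f_y(1, y) = 3*y**2 + 2*y; vanishes at y ∈ {0}. (1, 0): f_x = 5 ≠ 0.
  x = 2: f_y(2, y) = 3*y**2 + 2*y; vanishes at y ∈ {0}. (2, 0): f_x = 0, f = 0 — SINGULAR.
  x = 3: f_y(3, y) = 3*y**2 + 2*y; vanishes at y ∈ {0}. (3, 0): f_x = 1 ≠ 0.
  x = 4: f_y(4, y) = 3*y**2 + 2*y; vanishes at y ∈ {0}. (4, 0): f_x = 8 ≠ 0.
Only singular point on the grid: (2, 0).
Classify: substitute x = 2 + u, y = 0 + v and expand: f = u**3 - u**2 + v**3 + v**2.
No constant or linear terms (consistent with a singular point). Quadratic part: -u**2 + v**2. Cubic part: u**3 + v**3.
The quadratic part v**2 - u**2 = (v − u)(v + u) splits into two distinct linear factors, so there are two distinct tangent lines y − 0 = ±(x − 2) — this is a node (ordinary double point).
Classification: node.


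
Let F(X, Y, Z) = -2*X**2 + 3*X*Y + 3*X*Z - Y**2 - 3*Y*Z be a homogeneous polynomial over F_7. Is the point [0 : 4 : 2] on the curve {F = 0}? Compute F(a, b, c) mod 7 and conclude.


F(0,4,2) ≡ 2 (mod 7); P is NOT on the curve.

Evaluate F(0, 4, 2) term-by-term (mod 7).
  -2*X**2 ↦ -2·0·1·1 = 0
  3*X*Y ↦ 3·0·4·1 = 0
  3*X*Z ↦ 3·0·1·2 = 0
  -Y**2 ↦ -1·1·16·1 = -16
  -3*Y*Z ↦ -3·1·4·2 = -24
Sum: F(0, 4, 2) = (0) + (0) + (0) + (-16) + (-24) = -40.
Reducing mod 7: -40 ≡ 2 (mod 7).
Since F(a, b, c) ≡ 2 ≠ 0 (mod 7), P does NOT lie on the curve.


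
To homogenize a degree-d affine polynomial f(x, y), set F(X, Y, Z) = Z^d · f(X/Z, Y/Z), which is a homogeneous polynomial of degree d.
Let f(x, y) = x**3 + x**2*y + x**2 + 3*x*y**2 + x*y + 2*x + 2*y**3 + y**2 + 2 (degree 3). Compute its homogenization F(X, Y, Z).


F(X, Y, Z) = X**3 + X**2*Y + X**2*Z + 3*X*Y**2 + X*Y*Z + 2*X*Z**2 + 2*Y**3 + Y**2*Z + 2*Z**3

deg(f) = 3.
Substitute x = X/Z, y = Y/Z into f, then multiply by Z^3.
  monomial 1·x^3·y^0 ↦ 1·X^3·Y^0·Z^0.
  monomial 1·x^2·y^1 ↦ 1·X^2·Y^1·Z^0.
  monomial 1·x^2·y^0 ↦ 1·X^2·Y^0·Z^1.
  monomial 3·x^1·y^2 ↦ 3·X^1·Y^2·Z^0.
  monomial 1·x^1·y^1 ↦ 1·X^1·Y^1·Z^1.
  monomial 2·x^1·y^0 ↦ 2·X^1·Y^0·Z^2.
  monomial 2·x^0·y^3 ↦ 2·X^0·Y^3·Z^0.
  monomial 1·x^0·y^2 ↦ 1·X^0·Y^2·Z^1.
  monomial 2·x^0·y^0 ↦ 2·X^0·Y^0·Z^3.
Collecting: F(X, Y, Z) = X**3 + X**2*Y + X**2*Z + 3*X*Y**2 + X*Y*Z + 2*X*Z**2 + 2*Y**3 + Y**2*Z + 2*Z**3.


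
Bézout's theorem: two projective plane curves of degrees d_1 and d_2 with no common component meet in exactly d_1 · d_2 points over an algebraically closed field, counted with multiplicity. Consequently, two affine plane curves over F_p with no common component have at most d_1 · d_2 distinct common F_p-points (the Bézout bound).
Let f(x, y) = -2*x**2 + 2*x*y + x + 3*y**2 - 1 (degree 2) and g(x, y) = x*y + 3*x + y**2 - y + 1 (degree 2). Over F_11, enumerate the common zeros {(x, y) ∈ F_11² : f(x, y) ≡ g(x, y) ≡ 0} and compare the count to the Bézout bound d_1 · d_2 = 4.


Common zeros: {(4, 9)}; count = 1; Bézout bound = 4.

deg(f) = 2, deg(g) = 2, so Bézout bound = 4.
Scan x ∈ F_11. For each x, list the y ∈ F_11 with f(x, y) ≡ 0 and those with g(x, y) ≡ 0 (mod 11); the common zeros in that column are the intersection.
  x = 0: f ≡ 0 at y ∈ {2, 9}; g ≡ 0 at y ∈ ∅; common: ∅.
  x = 1: f ≡ 0 at y ∈ ∅; g ≡ 0 at y ∈ ∅; common: ∅.
  x = 2: f ≡ 0 at y ∈ {1, 5}; g ≡ 0 at y ∈ ∅; common: ∅.
  x = 3: f ≡ 0 at y ∈ ∅; g ≡ 0 at y ∈ ∅; common: ∅.
  x = 4: f ≡ 0 at y ∈ {3, 9}; g ≡ 0 at y ∈ {9, 10}; common: {9}.
  x = 5: f ≡ 0 at y ∈ {1, 3}; g ≡ 0 at y ∈ ∅; common: ∅.
  x = 6: f ≡ 0 at y ∈ ∅; g ≡ 0 at y ∈ {2, 4}; common: ∅.
  x = 7: f ≡ 0 at y ∈ ∅; g ≡ 0 at y ∈ {0, 5}; common: ∅.
  x = 8: f ≡ 0 at y ∈ {0, 2}; g ≡ 0 at y ∈ {1, 3}; common: ∅.
  x = 9: f ≡ 0 at y ∈ {0, 5}; g ≡ 0 at y ∈ ∅; common: ∅.
  x = 10: f ≡ 0 at y ∈ ∅; g ≡ 0 at y ∈ {6, 7}; common: ∅.
Collecting: common zeros = {(4, 9)}, so the count is 1.
Comparison with the Bézout bound: 1 ≤ 4 = deg(f)·deg(g), as expected for curves with no common component (the affine F_11-count falls short of the bound because intersections may lie at infinity, over extension fields, or carry multiplicity).


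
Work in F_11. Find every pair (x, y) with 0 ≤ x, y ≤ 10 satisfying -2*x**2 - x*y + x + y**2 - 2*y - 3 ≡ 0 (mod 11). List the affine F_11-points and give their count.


Affine F_11-points: {(0, 3), (0, 10), (1, 4), (1, 10), (3, 1), (3, 4), (8, 1), (8, 9), (10, 3), (10, 9)}; count = 10.

For each of the 121 pairs (x, y) ∈ F_11², evaluate f(x, y) mod 11. Record the zeros.
  x = 0: [0↦8, 1↦7, 2↦8, 3↦0, 4↦5, 5↦1, 6↦10, 7↦10, 8↦1, 9↦5, 10↦0]  zeros at y ∈ {3, 10}
  x = 1: [0↦7, 1↦5, 2↦5, 3↦7, 4↦0, 5↦6, 6↦3, 7↦2, 8↦3, 9↦6, 10↦0]  zeros at y ∈ {4, 10}
  x = 2: [0↦2, 1↦10, 2↦9, 3↦10, 4↦2, 5↦7, 6↦3, 7↦1, 8↦1, 9↦3, 10↦7]  zeros at y ∈ ∅
  x = 3: [0↦4, 1↦0, 2↦9, 3↦9, 4↦0, 5↦4, 6↦10, 7↦7, 8↦6, 9↦7, 10↦10]  zeros at y ∈ {1, 4}
  x = 4: [0↦2, 1↦8, 2↦5, 3↦4, 4↦5, 5↦8, 6↦2, 7↦9, 8↦7, 9↦7, 10↦9]  zeros at y ∈ ∅
  x = 5: [0↦7, 1↦1, 2↦8, 3↦6, 4↦6, 5↦8, 6↦1, 7↦7, 8↦4, 9↦3, 10↦4]  zeros at y ∈ ∅
  x = 6: [0↦8, 1↦1, 2↦7, 3↦4, 4↦3, 5↦4, 6↦7, 7↦1, 8↦8, 9↦6, 10↦6]  zeros at y ∈ ∅
  x = 7: [0↦5, 1↦8, 2↦2, 3↦9, 4↦7, 5↦7, 6↦9, 7↦2, 8↦8, 9↦5, 10↦4]  zeros at y ∈ ∅
  x = 8: [0↦9, 1↦0, 2↦4, 3↦10, 4↦7, 5↦6, 6↦7, 7↦10, 8↦4, 9↦0, 10↦9]  zeros at y ∈ {1, 9}
  x = 9: [0↦9, 1↦10, 2↦2, 3↦7, 4↦3, 5↦1, 6↦1, 7↦3, 8↦7, 9↦2, 10↦10]  zeros at y ∈ ∅
  x = 10: [0↦5, 1↦5, 2↦7, 3↦0, 4↦6, 5↦3, 6↦2, 7↦3, 8↦6, 9↦0, 10↦7]  zeros at y ∈ {3, 9}
Collecting zeros: affine points = {(0, 3), (0, 10), (1, 4), (1, 10), (3, 1), (3, 4), (8, 1), (8, 9), (10, 3), (10, 9)}.
Total count |C(F_11)_aff| = 10.


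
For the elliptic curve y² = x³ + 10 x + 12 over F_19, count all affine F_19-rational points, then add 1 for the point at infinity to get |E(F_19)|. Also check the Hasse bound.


Affine points = {(1, 2), (1, 17), (5, 4), (5, 15), (7, 8), (7, 11), (11, 3), (11, 16), (12, 6), (12, 13), (18, 1), (18, 18)}; affine count = 12; |E(F_19)| = 13.

Discriminant check: Δ ∝ 4a³ + 27b² = 4·10³ + 27·12² = 4·1000 + 27·144 ≡ 3 (mod 19). Nonzero ⇒ E is nonsingular.
For each x ∈ F_19, compute rhs = x³ + 10·x + 12 mod 19, then count y ∈ F_19 with y² ≡ rhs.
  x = 0: rhs = 12, matching y values: none (0 points).
  x = 1: rhs = 4, matching y values: 2, 17 (2 points).
  x = 2: rhs = 2, matching y values: none (0 points).
  x = 3: rhs = 12, matching y values: none (0 points).
  x = 4: rhs = 2, matching y values: none (0 points).
  x = 5: rhs = 16, matching y values: 4, 15 (2 points).
  x = 6: rhs = 3, matching y values: none (0 points).
  x = 7: rhs = 7, matching y values: 8, 11 (2 points).
  x = 8: rhs = 15, matching y values: none (0 points).
  x = 9: rhs = 14, matching y values: none (0 points).
  x = 10: rhs = 10, matching y values: none (0 points).
  x = 11: rhs = 9, matching y values: 3, 16 (2 points).
  x = 12: rhs = 17, matching y values: 6, 13 (2 points).
  x = 13: rhs = 2, matching y values: none (0 points).
  x = 14: rhs = 8, matching y values: none (0 points).
  x = 15: rhs = 3, matching y values: none (0 points).
  x = 16: rhs = 12, matching y values: none (0 points).
  x = 17: rhs = 3, matching y values: none (0 points).
  x = 18: rhs = 1, matching y values: 1, 18 (2 points).
Total affine count: 12.
Full point count |E(F_19)| = 12 + 1 = 13.
Hasse bound: |13 − (19+1)| = |-7| = 7 ≤ 2√19 ≈ 8.7178 ✓.


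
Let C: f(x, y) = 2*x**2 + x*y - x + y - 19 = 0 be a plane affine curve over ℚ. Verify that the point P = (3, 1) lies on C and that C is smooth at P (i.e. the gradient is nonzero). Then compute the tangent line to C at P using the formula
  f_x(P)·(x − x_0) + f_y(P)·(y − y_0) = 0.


Tangent line at P: 12*x + 4*y - 40 = 0.

Step 1: f(3, 1) = 0, so P lies on C.
Step 2: partial derivatives
  f_x(x, y) = 4*x + y - 1, f_y(x, y) = x + 1.
  f_x(P) = 12, f_y(P) = 4 (gradient nonzero, so P is smooth).
Step 3: tangent line at P: 12·(x − 3) + 4·(y − 1) = 0.
Expanding: 12*x + 4*y - 40 = 0.


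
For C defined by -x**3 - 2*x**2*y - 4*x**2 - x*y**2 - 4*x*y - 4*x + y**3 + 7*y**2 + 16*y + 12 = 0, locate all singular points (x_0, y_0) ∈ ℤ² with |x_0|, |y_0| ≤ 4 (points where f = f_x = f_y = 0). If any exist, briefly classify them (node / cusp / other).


Singular points: {(0, -2)}; classification: cusp.

Compute partial derivatives:
  f_x = -3*x**2 - 4*x*y - 8*x - y**2 - 4*y - 4.
  f_y = -2*x**2 - 2*x*y - 4*x + 3*y**2 + 14*y + 16.
Scan x_0 ∈ {−4, ..., 4}. For each x_0, f_y(x_0, y) is a polynomial in y; find its integer roots y ∈ {−4, ..., 4}, then test f_x and f at those candidates.
  x = -4: f_y(-4, y) = 3*y**2 + 22*y; vanishes at y ∈ {0}. (-4, 0): f_x = -20 ≠ 0.
  x = -3: f_y(-3, y) = 3*y**2 + 20*y + 10; no integer root y with |y| ≤ 4.
  x = -2: f_y(-2, y) = 3*y**2 + 18*y + 16; no integer root y with |y| ≤ 4.
  x = -1: f_y(-1, y) = 3*y**2 + 16*y + 18; no integer root y with |y| ≤ 4.
  x = 0: f_y(0, y) = 3*y**2 + 14*y + 16; vanishes at y ∈ {-2}. (0, -2): f_x = 0, f = 0 — SINGULAR.
  x = 1: f_y(1, y) = 3*y**2 + 12*y + 10; no integer root y with |y| ≤ 4.
  x = 2: f_y(2, y) = 3*y**2 + 10*y; vanishes at y ∈ {0}. (2, 0): f_x = -32 ≠ 0.
  x = 3: f_y(3, y) = 3*y**2 + 8*y - 14; no integer root y with |y| ≤ 4.
  x = 4: f_y(4, y) = 3*y**2 + 6*y - 32; no integer root y with |y| ≤ 4.
Only singular point on the grid: (0, -2).
Classify: substitute x = 0 + u, y = -2 + v and expand: f = -u**3 - 2*u**2*v - u*v**2 + v**3 + v**2.
No constant or linear terms (consistent with a singular point). Quadratic part: v**2. Cubic part: -u**3 - 2*u**2*v - u*v**2 + v**3.
The quadratic part v**2 is a perfect square, so there is a single (double) tangent line v = 0, i.e. y = -2. Restricting the cubic part to that line (v = 0) leaves -u**3 ≠ 0, so f is not divisible by v and the branch is v² ≈ u**3 to lowest order — this is a cusp.
Classification: cusp.


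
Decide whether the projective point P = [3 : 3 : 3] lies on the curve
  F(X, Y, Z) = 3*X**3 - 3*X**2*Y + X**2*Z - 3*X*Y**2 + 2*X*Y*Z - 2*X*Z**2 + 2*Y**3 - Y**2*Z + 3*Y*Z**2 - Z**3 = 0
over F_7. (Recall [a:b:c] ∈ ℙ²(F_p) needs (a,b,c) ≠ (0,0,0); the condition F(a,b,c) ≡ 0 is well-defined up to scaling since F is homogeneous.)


F(3,3,3) ≡ 6 (mod 7); P is NOT on the curve.

Evaluate F(3, 3, 3) term-by-term (mod 7).
  3*X**3 ↦ 3·27·1·1 = 81
  -3*X**2*Y ↦ -3·9·3·1 = -81
  X**2*Z ↦ 1·9·1·3 = 27
  -3*X*Y**2 ↦ -3·3·9·1 = -81
  2*X*Y*Z ↦ 2·3·3·3 = 54
  -2*X*Z**2 ↦ -2·3·1·9 = -54
  2*Y**3 ↦ 2·1·27·1 = 54
  -Y**2*Z ↦ -1·1·9·3 = -27
  3*Y*Z**2 ↦ 3·1·3·9 = 81
  -Z**3 ↦ -1·1·1·27 = -27
Sum: F(3, 3, 3) = (81) + (-81) + (27) + (-81) + (54) + (-54) + (54) + (-27) + (81) + (-27) = 27.
Reducing mod 7: 27 ≡ 6 (mod 7).
Since F(a, b, c) ≡ 6 ≠ 0 (mod 7), P does NOT lie on the curve.


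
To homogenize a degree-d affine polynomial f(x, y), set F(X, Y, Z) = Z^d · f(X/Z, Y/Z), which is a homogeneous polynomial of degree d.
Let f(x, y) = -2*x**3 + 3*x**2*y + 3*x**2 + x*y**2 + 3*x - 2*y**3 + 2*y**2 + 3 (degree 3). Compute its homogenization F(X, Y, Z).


F(X, Y, Z) = -2*X**3 + 3*X**2*Y + 3*X**2*Z + X*Y**2 + 3*X*Z**2 - 2*Y**3 + 2*Y**2*Z + 3*Z**3

deg(f) = 3.
Substitute x = X/Z, y = Y/Z into f, then multiply by Z^3.
  monomial -2·x^3·y^0 ↦ -2·X^3·Y^0·Z^0.
  monomial 3·x^2·y^1 ↦ 3·X^2·Y^1·Z^0.
  monomial 3·x^2·y^0 ↦ 3·X^2·Y^0·Z^1.
  monomial 1·x^1·y^2 ↦ 1·X^1·Y^2·Z^0.
  monomial 3·x^1·y^0 ↦ 3·X^1·Y^0·Z^2.
  monomial -2·x^0·y^3 ↦ -2·X^0·Y^3·Z^0.
  monomial 2·x^0·y^2 ↦ 2·X^0·Y^2·Z^1.
  monomial 3·x^0·y^0 ↦ 3·X^0·Y^0·Z^3.
Collecting: F(X, Y, Z) = -2*X**3 + 3*X**2*Y + 3*X**2*Z + X*Y**2 + 3*X*Z**2 - 2*Y**3 + 2*Y**2*Z + 3*Z**3.


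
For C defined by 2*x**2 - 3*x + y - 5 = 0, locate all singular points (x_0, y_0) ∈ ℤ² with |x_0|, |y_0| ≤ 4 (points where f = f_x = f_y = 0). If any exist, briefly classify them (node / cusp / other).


No singular points in the scanned grid; C is smooth there.

Compute partial derivatives:
  f_x = 4*x - 3.
  f_y = 1.
f_y = 1 is a nonzero constant, so f_y never vanishes: no point (x, y) can satisfy f = f_x = f_y = 0. In particular no (x, y) ∈ {−4, ..., 4}² is singular; the curve is smooth.


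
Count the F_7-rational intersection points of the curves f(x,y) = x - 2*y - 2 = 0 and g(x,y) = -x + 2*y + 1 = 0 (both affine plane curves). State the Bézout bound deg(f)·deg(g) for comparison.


Common zeros: ∅; count = 0; Bézout bound = 1.

deg(f) = 1, deg(g) = 1, so Bézout bound = 1.
Scan x ∈ F_7. For each x, list the y ∈ F_7 with f(x, y) ≡ 0 and those with g(x, y) ≡ 0 (mod 7); the common zeros in that column are the intersection.
  x = 0: f ≡ 0 at y ∈ {6}; g ≡ 0 at y ∈ {3}; common: ∅.
  x = 1: f ≡ 0 at y ∈ {3}; g ≡ 0 at y ∈ {0}; common: ∅.
  x = 2: f ≡ 0 at y ∈ {0}; g ≡ 0 at y ∈ {4}; common: ∅.
  x = 3: f ≡ 0 at y ∈ {4}; g ≡ 0 at y ∈ {1}; common: ∅.
  x = 4: f ≡ 0 at y ∈ {1}; g ≡ 0 at y ∈ {5}; common: ∅.
  x = 5: f ≡ 0 at y ∈ {5}; g ≡ 0 at y ∈ {2}; common: ∅.
  x = 6: f ≡ 0 at y ∈ {2}; g ≡ 0 at y ∈ {6}; common: ∅.
Collecting: common zeros = ∅, so the count is 0.
Comparison with the Bézout bound: 0 ≤ 1 = deg(f)·deg(g), as expected for curves with no common component (the affine F_7-count falls short of the bound because intersections may lie at infinity, over extension fields, or carry multiplicity).
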